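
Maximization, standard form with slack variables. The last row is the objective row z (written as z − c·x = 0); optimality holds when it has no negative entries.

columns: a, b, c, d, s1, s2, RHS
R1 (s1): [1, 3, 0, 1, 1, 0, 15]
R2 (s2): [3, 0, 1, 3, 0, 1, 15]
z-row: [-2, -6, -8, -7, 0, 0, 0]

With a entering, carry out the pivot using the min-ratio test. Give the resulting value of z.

Ratio test on column a — row 1: 15/1 = 15; row 2: 15/3 = 5. Minimum is 5 at row 2 (s2 leaves); pivot element 3.
Pivot on row 2; the z-row RHS becomes 0 − (-2)·5 = 10.

10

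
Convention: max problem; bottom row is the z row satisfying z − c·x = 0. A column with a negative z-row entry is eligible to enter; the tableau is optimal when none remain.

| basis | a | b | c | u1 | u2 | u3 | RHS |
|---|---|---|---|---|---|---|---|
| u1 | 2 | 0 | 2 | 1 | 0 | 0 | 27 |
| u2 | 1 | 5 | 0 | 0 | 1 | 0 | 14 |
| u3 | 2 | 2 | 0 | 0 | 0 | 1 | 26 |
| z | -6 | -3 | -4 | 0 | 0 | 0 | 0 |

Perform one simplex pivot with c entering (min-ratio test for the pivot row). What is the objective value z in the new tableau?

54

Ratio test on column c — row 1: 27/2 = 27/2; row 2: entry 0 ≤ 0; row 3: entry 0 ≤ 0. Minimum is 27/2 at row 1 (u1 leaves); pivot element 2.
Pivot on row 1; the z-row RHS becomes 0 − (-4)·(27/2) = 54.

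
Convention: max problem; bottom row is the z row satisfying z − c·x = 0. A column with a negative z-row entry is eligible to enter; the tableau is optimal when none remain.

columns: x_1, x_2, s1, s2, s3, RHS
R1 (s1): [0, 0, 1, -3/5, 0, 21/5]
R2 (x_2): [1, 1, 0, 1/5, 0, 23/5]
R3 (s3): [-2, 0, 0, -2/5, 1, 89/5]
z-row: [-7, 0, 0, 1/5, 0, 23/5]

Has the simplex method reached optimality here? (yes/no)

The z-row has a negative entry -7 in column x_1, so it is not optimal.

no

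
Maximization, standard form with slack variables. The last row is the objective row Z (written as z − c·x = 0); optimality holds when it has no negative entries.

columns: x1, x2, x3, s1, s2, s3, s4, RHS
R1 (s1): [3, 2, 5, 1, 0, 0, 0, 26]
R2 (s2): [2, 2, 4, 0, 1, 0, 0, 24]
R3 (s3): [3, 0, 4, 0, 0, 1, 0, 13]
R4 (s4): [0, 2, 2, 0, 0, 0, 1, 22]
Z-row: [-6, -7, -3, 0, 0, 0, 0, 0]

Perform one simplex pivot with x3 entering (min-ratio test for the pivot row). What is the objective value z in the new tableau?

Ratio test on column x3 — row 1: 26/5 = 26/5; row 2: 24/4 = 6; row 3: 13/4 = 13/4; row 4: 22/2 = 11. Minimum is 13/4 at row 3 (s3 leaves); pivot element 4.
Pivot on row 3; the Z-row RHS becomes 0 − (-3)·(13/4) = 39/4.

39/4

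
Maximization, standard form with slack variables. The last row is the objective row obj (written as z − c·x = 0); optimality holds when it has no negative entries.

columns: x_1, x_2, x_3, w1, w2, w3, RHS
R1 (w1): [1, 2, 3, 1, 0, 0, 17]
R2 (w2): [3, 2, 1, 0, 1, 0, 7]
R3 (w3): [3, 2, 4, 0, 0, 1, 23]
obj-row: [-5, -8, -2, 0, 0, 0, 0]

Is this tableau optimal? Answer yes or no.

The obj-row has a negative entry -8 in column x_2, so it is not optimal.

no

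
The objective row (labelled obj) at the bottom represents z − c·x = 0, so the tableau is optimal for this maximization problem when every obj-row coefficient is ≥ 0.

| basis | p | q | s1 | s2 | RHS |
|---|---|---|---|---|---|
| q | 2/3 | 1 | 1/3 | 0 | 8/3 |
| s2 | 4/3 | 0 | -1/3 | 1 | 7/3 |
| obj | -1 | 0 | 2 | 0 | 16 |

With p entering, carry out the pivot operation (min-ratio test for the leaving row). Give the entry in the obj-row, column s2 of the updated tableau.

3/4

Ratio test on column p — row 1: (8/3)/(2/3) = 4; row 2: (7/3)/(4/3) = 7/4. Minimum is 7/4 at row 2 (s2 leaves); pivot element 4/3.
Divide row 2 by 4/3; eliminate column p from the other rows.
obj-row update in column s2: 0 − (-1)·(3/4) = 3/4.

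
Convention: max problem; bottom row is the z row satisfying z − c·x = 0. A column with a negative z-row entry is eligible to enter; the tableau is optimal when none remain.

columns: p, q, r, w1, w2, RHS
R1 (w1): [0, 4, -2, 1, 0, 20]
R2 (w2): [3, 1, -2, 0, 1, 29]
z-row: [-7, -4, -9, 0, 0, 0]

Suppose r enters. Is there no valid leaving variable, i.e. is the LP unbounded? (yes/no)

yes

Every constraint-row entry in column r is ≤ 0, so increasing r is unbounded.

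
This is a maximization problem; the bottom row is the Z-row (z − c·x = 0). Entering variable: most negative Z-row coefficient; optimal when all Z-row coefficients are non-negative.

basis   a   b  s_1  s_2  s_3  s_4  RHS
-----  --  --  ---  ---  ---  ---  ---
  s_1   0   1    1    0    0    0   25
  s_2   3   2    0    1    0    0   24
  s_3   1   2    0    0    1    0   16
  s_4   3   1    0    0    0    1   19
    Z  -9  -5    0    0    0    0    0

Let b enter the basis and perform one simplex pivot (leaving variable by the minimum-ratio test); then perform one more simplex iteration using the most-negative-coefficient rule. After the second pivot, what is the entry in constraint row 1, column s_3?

-3/4

Ratio test on column b — row 1: 25/1 = 25; row 2: 24/2 = 12; row 3: 16/2 = 8; row 4: 19/1 = 19. Minimum is 8 at row 3 (s_3 leaves); pivot element 2.
Divide row 3 by 2; eliminate column b from the other rows.
Second iteration: most negative Z-row entry is -13/2 in column a, so a enters.
Ratio test on column a — row 1: entry -1/2 ≤ 0; row 2: 8/2 = 4; row 3: 8/(1/2) = 16; row 4: 11/(5/2) = 22/5. Minimum is 4 at row 2 (s_2 leaves); pivot element 2.
Divide row 2 by 2; eliminate column a from the other rows.
After both pivots, the entry at constraint row 1, column s_3 is -3/4.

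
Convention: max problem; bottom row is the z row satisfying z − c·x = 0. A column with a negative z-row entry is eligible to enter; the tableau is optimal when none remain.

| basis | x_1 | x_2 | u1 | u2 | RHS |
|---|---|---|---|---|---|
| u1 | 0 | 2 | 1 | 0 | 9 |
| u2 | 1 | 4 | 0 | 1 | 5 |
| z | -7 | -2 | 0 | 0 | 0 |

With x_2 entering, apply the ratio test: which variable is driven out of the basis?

u2

Column x_2 entries and ratios — u1: 9/2 = 9/2; u2: 5/4 = 5/4.
Smallest ratio is 5/4 in the row of u2, so u2 leaves.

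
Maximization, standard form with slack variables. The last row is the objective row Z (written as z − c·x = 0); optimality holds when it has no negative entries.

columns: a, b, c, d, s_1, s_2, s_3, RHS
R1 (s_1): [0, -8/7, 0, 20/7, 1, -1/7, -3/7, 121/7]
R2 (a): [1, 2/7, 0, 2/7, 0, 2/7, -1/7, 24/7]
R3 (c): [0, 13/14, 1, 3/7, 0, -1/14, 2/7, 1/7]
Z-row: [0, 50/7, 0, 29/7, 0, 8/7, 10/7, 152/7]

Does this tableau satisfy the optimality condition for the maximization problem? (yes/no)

Every Z-row coefficient is ≥ 0, so the tableau is optimal.

yes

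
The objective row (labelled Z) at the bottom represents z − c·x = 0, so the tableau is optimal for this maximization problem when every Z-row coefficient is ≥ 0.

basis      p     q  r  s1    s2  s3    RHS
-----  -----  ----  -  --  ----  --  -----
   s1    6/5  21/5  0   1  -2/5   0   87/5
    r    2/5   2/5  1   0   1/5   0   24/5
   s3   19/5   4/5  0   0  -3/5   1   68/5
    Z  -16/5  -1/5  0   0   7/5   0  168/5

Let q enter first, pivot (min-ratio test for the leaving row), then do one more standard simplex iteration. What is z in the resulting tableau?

Ratio test on column q — row 1: (87/5)/(21/5) = 29/7; row 2: (24/5)/(2/5) = 12; row 3: (68/5)/(4/5) = 17. Minimum is 29/7 at row 1 (s1 leaves); pivot element 21/5.
Pivot on row 1; the Z-row RHS becomes 168/5 − (-1/5)·(29/7) = 241/7.
Next entering variable (most negative Z-row entry -22/7): p.
Ratio test on column p — row 1: (29/7)/(2/7) = 29/2; row 2: (22/7)/(2/7) = 11; row 3: (72/7)/(25/7) = 72/25. Minimum is 72/25 at row 3 (s3 leaves); pivot element 25/7.
After the second pivot the Z-row RHS is 241/7 − (-22/7)·(72/25) = 1087/25.

1087/25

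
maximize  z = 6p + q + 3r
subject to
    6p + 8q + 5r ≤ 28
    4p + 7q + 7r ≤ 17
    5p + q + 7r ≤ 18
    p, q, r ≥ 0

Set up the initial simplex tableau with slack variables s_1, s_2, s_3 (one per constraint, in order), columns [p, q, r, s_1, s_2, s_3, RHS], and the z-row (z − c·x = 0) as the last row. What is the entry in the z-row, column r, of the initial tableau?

-3

The z-row carries the negated objective coefficients: the r entry is -3.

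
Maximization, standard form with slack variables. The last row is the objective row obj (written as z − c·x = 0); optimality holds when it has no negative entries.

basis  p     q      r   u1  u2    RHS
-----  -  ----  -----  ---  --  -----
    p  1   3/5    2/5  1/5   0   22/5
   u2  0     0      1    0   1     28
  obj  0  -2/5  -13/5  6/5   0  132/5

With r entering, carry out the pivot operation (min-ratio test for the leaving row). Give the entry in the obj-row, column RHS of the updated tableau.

55

Ratio test on column r — row 1: (22/5)/(2/5) = 11; row 2: 28/1 = 28. Minimum is 11 at row 1 (p leaves); pivot element 2/5.
Divide row 1 by 2/5; eliminate column r from the other rows.
obj-row update in column RHS: 132/5 − (-13/5)·11 = 55.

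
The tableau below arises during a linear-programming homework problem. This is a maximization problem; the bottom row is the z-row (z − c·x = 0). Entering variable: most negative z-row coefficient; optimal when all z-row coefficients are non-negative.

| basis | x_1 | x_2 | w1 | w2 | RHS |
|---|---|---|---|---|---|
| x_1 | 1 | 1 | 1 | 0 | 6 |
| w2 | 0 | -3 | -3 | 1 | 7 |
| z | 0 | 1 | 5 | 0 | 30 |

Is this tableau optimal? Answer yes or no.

Every z-row coefficient is ≥ 0, so the tableau is optimal.

yes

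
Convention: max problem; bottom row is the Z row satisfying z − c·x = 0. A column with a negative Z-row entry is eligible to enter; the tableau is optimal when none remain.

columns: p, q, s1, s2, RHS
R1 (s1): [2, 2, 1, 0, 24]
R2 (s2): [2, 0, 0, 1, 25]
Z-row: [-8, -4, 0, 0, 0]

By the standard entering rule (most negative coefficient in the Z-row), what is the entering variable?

p

Negative Z-row entries: p: -8, q: -4.
The most negative is -8 in column p, so p enters.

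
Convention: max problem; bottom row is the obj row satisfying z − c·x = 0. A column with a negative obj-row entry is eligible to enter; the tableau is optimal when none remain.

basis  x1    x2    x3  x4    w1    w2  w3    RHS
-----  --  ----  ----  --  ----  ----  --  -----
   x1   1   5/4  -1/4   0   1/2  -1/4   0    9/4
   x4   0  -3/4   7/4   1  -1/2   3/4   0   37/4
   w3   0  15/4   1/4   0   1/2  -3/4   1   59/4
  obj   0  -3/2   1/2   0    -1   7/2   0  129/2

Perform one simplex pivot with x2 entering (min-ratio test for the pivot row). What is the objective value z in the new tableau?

Ratio test on column x2 — row 1: (9/4)/(5/4) = 9/5; row 2: entry -3/4 ≤ 0; row 3: (59/4)/(15/4) = 59/15. Minimum is 9/5 at row 1 (x1 leaves); pivot element 5/4.
Pivot on row 1; the obj-row RHS becomes 129/2 − (-3/2)·(9/5) = 336/5.

336/5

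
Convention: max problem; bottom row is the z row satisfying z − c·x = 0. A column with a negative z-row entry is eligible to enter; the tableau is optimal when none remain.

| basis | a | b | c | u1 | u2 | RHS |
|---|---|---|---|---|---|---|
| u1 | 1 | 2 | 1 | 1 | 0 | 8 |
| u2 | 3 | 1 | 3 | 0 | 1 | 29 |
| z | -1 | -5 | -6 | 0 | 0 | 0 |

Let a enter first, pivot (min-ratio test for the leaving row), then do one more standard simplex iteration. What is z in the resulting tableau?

48

Ratio test on column a — row 1: 8/1 = 8; row 2: 29/3 = 29/3. Minimum is 8 at row 1 (u1 leaves); pivot element 1.
Pivot on row 1; the z-row RHS becomes 0 − (-1)·8 = 8.
Next entering variable (most negative z-row entry -5): c.
Ratio test on column c — row 1: 8/1 = 8; row 2: entry 0 ≤ 0. Minimum is 8 at row 1 (a leaves); pivot element 1.
After the second pivot the z-row RHS is 8 − (-5)·8 = 48.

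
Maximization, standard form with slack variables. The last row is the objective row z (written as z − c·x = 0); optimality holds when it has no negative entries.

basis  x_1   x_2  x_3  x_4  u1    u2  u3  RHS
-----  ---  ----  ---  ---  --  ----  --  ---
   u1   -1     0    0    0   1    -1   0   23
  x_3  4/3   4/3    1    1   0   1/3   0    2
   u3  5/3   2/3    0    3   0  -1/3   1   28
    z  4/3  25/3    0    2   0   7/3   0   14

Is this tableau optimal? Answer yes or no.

yes

Every z-row coefficient is ≥ 0, so the tableau is optimal.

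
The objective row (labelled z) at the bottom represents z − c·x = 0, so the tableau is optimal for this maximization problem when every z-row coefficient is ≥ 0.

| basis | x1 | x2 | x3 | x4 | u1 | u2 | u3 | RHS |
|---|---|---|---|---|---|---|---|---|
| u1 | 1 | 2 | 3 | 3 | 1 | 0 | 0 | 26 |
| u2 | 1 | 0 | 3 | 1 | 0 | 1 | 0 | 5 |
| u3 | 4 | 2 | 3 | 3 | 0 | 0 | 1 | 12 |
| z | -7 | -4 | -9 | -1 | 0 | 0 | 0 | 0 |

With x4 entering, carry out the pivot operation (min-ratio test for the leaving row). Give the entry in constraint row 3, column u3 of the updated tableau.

Ratio test on column x4 — row 1: 26/3 = 26/3; row 2: 5/1 = 5; row 3: 12/3 = 4. Minimum is 4 at row 3 (u3 leaves); pivot element 3.
Divide row 3 by 3; eliminate column x4 from the other rows.
In the new row 3, the u3 entry is the old entry divided by the pivot: 1/3 = 1/3.

1/3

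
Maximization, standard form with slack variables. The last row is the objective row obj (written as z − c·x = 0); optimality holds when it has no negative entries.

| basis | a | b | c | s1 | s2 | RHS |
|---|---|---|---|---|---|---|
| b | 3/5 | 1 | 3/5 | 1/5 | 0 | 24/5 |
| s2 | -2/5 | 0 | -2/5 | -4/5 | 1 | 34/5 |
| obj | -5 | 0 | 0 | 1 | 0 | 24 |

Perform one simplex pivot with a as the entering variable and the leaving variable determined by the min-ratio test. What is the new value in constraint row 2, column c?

Ratio test on column a — row 1: (24/5)/(3/5) = 8; row 2: entry -2/5 ≤ 0. Minimum is 8 at row 1 (b leaves); pivot element 3/5.
Divide row 1 by 3/5; eliminate column a from the other rows.
Row 2 update in column c: -2/5 − (-2/5)·1 = 0.

0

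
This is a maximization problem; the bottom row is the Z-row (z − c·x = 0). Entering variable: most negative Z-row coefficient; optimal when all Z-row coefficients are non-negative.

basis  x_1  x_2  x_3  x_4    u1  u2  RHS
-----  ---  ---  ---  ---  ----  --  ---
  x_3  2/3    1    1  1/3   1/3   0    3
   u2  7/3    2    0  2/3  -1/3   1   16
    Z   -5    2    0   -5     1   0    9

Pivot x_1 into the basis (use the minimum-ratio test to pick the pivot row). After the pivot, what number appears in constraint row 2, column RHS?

Ratio test on column x_1 — row 1: 3/(2/3) = 9/2; row 2: 16/(7/3) = 48/7. Minimum is 9/2 at row 1 (x_3 leaves); pivot element 2/3.
Divide row 1 by 2/3; eliminate column x_1 from the other rows.
Row 2 update in column RHS: 16 − (7/3)·(9/2) = 11/2.

11/2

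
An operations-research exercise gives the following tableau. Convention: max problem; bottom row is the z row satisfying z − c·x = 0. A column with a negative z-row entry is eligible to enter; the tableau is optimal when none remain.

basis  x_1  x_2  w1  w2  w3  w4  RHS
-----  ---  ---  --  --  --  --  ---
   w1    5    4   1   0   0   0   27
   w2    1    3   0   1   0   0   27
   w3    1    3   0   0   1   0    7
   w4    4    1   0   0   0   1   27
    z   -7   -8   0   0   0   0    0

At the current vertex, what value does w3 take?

w3 is basic (row 3); its value is the RHS of that row, 7.

7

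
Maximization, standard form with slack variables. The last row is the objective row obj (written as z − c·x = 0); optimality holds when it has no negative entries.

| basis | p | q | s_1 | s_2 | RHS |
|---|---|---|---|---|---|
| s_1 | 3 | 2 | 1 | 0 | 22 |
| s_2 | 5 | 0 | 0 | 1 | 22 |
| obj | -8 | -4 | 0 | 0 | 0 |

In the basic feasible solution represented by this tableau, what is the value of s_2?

22

s_2 is basic (row 2); its value is the RHS of that row, 22.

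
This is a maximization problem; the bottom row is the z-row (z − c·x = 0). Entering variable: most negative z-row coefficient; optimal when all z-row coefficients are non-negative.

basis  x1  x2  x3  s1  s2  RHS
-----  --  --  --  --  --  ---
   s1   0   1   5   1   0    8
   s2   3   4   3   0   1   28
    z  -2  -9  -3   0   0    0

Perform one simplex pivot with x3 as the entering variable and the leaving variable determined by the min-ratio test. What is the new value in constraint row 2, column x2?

17/5

Ratio test on column x3 — row 1: 8/5 = 8/5; row 2: 28/3 = 28/3. Minimum is 8/5 at row 1 (s1 leaves); pivot element 5.
Divide row 1 by 5; eliminate column x3 from the other rows.
Row 2 update in column x2: 4 − 3·(1/5) = 17/5.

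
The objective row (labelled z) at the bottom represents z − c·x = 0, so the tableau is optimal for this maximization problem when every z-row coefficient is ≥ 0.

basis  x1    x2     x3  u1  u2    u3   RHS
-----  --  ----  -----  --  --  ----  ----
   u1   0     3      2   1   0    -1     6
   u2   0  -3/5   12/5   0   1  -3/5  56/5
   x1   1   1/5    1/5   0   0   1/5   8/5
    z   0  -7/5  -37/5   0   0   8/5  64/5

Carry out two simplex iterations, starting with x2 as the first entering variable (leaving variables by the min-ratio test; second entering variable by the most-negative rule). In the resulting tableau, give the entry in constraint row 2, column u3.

3/5

Ratio test on column x2 — row 1: 6/3 = 2; row 2: entry -3/5 ≤ 0; row 3: (8/5)/(1/5) = 8. Minimum is 2 at row 1 (u1 leaves); pivot element 3.
Divide row 1 by 3; eliminate column x2 from the other rows.
Second iteration: most negative z-row entry is -97/15 in column x3, so x3 enters.
Ratio test on column x3 — row 1: 2/(2/3) = 3; row 2: (62/5)/(14/5) = 31/7; row 3: (6/5)/(1/15) = 18. Minimum is 3 at row 1 (x2 leaves); pivot element 2/3.
Divide row 1 by 2/3; eliminate column x3 from the other rows.
After both pivots, the entry at constraint row 2, column u3 is 3/5.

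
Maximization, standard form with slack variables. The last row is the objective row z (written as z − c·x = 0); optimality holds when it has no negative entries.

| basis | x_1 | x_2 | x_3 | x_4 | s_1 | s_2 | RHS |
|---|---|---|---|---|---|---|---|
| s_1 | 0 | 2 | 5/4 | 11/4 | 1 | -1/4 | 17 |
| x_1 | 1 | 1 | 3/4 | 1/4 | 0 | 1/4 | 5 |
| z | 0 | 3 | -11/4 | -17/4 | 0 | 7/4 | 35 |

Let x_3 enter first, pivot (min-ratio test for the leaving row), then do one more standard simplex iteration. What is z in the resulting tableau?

460/7

Ratio test on column x_3 — row 1: 17/(5/4) = 68/5; row 2: 5/(3/4) = 20/3. Minimum is 20/3 at row 2 (x_1 leaves); pivot element 3/4.
Pivot on row 2; the z-row RHS becomes 35 − (-11/4)·(20/3) = 160/3.
Next entering variable (most negative z-row entry -10/3): x_4.
Ratio test on column x_4 — row 1: (26/3)/(7/3) = 26/7; row 2: (20/3)/(1/3) = 20. Minimum is 26/7 at row 1 (s_1 leaves); pivot element 7/3.
After the second pivot the z-row RHS is 160/3 − (-10/3)·(26/7) = 460/7.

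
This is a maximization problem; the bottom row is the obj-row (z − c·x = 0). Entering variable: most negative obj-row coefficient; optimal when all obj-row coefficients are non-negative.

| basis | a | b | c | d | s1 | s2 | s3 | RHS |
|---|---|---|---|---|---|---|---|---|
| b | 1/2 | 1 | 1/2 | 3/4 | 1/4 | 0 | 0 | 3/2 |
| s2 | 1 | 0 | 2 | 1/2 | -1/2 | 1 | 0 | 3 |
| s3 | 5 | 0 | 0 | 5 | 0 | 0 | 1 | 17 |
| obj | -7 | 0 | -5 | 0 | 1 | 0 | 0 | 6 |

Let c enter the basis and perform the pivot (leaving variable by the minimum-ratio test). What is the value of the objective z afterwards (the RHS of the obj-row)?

27/2

Ratio test on column c — row 1: (3/2)/(1/2) = 3; row 2: 3/2 = 3/2; row 3: entry 0 ≤ 0. Minimum is 3/2 at row 2 (s2 leaves); pivot element 2.
Pivot on row 2; the obj-row RHS becomes 6 − (-5)·(3/2) = 27/2.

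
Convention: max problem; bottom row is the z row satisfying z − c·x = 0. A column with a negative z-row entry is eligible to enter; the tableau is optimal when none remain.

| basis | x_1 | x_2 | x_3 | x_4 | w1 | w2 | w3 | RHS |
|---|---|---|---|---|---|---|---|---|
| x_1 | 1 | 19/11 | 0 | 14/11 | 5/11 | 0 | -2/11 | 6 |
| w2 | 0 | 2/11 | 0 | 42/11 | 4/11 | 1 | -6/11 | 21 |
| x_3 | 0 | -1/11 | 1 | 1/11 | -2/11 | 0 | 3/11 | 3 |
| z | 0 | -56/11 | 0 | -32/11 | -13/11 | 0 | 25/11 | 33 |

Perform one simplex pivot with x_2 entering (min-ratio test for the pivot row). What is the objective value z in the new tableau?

Ratio test on column x_2 — row 1: 6/(19/11) = 66/19; row 2: 21/(2/11) = 231/2; row 3: entry -1/11 ≤ 0. Minimum is 66/19 at row 1 (x_1 leaves); pivot element 19/11.
Pivot on row 1; the z-row RHS becomes 33 − (-56/11)·(66/19) = 963/19.

963/19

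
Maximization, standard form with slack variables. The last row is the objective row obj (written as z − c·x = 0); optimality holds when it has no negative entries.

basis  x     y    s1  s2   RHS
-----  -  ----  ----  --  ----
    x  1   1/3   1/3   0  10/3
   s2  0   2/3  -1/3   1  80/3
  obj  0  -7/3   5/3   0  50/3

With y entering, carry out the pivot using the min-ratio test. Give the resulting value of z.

40

Ratio test on column y — row 1: (10/3)/(1/3) = 10; row 2: (80/3)/(2/3) = 40. Minimum is 10 at row 1 (x leaves); pivot element 1/3.
Pivot on row 1; the obj-row RHS becomes 50/3 − (-7/3)·10 = 40.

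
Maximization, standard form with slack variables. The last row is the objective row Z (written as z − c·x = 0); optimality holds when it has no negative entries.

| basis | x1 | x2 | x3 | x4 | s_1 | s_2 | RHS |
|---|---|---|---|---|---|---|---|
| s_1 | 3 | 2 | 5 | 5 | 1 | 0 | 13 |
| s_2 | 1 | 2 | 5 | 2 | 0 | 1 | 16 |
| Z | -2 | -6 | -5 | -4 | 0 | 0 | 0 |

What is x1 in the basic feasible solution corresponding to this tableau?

x1 is not in the basis, so in the current basic feasible solution x1 = 0.

0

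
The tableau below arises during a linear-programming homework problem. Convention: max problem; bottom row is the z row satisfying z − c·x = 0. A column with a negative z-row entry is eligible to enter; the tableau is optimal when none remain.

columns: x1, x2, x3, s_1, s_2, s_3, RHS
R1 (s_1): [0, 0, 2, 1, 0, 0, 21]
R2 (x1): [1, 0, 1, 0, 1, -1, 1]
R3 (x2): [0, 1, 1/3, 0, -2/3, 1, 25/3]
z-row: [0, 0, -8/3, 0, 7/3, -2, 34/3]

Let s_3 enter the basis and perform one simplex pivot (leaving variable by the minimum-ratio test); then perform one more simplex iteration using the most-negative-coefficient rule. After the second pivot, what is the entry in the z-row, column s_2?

Ratio test on column s_3 — row 1: entry 0 ≤ 0; row 2: entry -1 ≤ 0; row 3: (25/3)/1 = 25/3. Minimum is 25/3 at row 3 (x2 leaves); pivot element 1.
Divide row 3 by 1; eliminate column s_3 from the other rows.
Second iteration: most negative z-row entry is -2 in column x3, so x3 enters.
Ratio test on column x3 — row 1: 21/2 = 21/2; row 2: (28/3)/(4/3) = 7; row 3: (25/3)/(1/3) = 25. Minimum is 7 at row 2 (x1 leaves); pivot element 4/3.
Divide row 2 by 4/3; eliminate column x3 from the other rows.
After both pivots, the entry at the z-row, column s_2 is 3/2.

3/2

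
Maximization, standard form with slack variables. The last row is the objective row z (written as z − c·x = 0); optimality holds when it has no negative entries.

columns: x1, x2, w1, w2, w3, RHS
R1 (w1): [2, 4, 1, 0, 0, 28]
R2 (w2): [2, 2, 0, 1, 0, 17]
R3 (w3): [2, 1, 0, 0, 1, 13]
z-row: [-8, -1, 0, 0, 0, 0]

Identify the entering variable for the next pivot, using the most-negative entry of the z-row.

Negative z-row entries: x1: -8, x2: -1.
The most negative is -8 in column x1, so x1 enters.

x1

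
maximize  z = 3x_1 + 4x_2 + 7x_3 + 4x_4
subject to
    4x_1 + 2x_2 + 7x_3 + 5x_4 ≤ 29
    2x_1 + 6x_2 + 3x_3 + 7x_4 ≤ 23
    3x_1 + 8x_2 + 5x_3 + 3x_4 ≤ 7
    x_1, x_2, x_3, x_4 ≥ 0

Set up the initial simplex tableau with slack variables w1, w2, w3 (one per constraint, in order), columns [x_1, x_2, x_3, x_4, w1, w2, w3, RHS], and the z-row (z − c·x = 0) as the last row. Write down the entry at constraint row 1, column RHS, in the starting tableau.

The RHS of constraint 1 is b_1 = 29.

29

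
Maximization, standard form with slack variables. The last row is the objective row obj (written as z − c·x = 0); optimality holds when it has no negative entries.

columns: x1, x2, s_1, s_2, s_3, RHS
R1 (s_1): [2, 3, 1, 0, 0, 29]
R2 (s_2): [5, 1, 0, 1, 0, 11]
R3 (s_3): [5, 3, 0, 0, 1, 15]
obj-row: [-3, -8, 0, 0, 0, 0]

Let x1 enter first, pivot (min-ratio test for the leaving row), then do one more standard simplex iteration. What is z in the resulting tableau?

Ratio test on column x1 — row 1: 29/2 = 29/2; row 2: 11/5 = 11/5; row 3: 15/5 = 3. Minimum is 11/5 at row 2 (s_2 leaves); pivot element 5.
Pivot on row 2; the obj-row RHS becomes 0 − (-3)·(11/5) = 33/5.
Next entering variable (most negative obj-row entry -37/5): x2.
Ratio test on column x2 — row 1: (123/5)/(13/5) = 123/13; row 2: (11/5)/(1/5) = 11; row 3: 4/2 = 2. Minimum is 2 at row 3 (s_3 leaves); pivot element 2.
After the second pivot the obj-row RHS is 33/5 − (-37/5)·2 = 107/5.

107/5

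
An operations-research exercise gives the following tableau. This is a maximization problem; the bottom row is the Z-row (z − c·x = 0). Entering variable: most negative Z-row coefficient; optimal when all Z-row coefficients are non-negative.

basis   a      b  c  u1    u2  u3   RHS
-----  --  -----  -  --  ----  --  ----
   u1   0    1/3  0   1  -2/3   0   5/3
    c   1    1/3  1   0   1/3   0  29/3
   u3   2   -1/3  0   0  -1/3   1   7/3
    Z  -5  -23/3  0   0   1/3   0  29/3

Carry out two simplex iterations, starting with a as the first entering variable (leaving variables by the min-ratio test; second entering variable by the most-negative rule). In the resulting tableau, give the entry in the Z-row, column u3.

Ratio test on column a — row 1: entry 0 ≤ 0; row 2: (29/3)/1 = 29/3; row 3: (7/3)/2 = 7/6. Minimum is 7/6 at row 3 (u3 leaves); pivot element 2.
Divide row 3 by 2; eliminate column a from the other rows.
Second iteration: most negative Z-row entry is -17/2 in column b, so b enters.
Ratio test on column b — row 1: (5/3)/(1/3) = 5; row 2: (17/2)/(1/2) = 17; row 3: entry -1/6 ≤ 0. Minimum is 5 at row 1 (u1 leaves); pivot element 1/3.
Divide row 1 by 1/3; eliminate column b from the other rows.
After both pivots, the entry at the Z-row, column u3 is 5/2.

5/2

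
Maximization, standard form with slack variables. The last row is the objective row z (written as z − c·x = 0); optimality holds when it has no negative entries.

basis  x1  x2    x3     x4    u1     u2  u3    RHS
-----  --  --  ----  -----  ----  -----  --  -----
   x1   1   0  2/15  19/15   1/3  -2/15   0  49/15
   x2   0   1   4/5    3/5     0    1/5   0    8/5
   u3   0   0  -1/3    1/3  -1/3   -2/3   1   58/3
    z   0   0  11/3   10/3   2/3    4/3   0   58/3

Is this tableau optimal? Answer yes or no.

yes

Every z-row coefficient is ≥ 0, so the tableau is optimal.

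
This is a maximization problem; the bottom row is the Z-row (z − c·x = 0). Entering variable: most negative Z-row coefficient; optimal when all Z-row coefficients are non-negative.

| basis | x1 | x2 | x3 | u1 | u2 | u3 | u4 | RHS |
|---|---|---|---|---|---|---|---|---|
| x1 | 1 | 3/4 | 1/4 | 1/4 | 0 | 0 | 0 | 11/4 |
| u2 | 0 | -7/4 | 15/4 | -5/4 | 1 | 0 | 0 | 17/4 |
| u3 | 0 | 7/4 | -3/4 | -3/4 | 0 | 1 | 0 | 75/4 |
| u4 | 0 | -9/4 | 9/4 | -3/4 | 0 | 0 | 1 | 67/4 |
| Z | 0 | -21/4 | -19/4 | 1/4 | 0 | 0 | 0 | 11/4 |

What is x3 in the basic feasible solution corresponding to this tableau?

x3 is not in the basis, so in the current basic feasible solution x3 = 0.

0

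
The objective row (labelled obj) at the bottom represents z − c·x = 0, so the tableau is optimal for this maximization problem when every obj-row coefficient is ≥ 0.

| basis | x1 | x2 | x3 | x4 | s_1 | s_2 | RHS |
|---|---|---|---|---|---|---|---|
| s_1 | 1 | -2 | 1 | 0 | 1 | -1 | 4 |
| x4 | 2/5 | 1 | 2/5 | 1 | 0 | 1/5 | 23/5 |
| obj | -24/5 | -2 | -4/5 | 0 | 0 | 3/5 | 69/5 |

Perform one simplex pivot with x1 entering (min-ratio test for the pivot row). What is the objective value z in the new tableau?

Ratio test on column x1 — row 1: 4/1 = 4; row 2: (23/5)/(2/5) = 23/2. Minimum is 4 at row 1 (s_1 leaves); pivot element 1.
Pivot on row 1; the obj-row RHS becomes 69/5 − (-24/5)·4 = 33.

33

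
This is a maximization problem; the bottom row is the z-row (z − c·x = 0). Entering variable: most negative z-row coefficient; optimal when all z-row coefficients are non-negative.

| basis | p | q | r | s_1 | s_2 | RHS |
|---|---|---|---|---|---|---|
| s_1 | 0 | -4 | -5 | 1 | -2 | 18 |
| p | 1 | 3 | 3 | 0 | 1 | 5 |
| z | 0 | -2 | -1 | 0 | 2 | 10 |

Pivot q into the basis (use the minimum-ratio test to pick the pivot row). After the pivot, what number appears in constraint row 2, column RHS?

Ratio test on column q — row 1: entry -4 ≤ 0; row 2: 5/3 = 5/3. Minimum is 5/3 at row 2 (p leaves); pivot element 3.
Divide row 2 by 3; eliminate column q from the other rows.
In the new row 2, the RHS entry is the old entry divided by the pivot: 5/3 = 5/3.

5/3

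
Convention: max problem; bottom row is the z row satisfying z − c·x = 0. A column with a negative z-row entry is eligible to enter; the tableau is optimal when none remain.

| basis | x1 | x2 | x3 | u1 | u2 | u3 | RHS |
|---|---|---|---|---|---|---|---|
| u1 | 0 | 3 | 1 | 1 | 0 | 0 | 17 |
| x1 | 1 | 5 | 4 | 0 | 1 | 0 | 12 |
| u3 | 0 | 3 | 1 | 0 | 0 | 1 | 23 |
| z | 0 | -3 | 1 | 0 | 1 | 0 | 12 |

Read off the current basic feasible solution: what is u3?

23

u3 is basic (row 3); its value is the RHS of that row, 23.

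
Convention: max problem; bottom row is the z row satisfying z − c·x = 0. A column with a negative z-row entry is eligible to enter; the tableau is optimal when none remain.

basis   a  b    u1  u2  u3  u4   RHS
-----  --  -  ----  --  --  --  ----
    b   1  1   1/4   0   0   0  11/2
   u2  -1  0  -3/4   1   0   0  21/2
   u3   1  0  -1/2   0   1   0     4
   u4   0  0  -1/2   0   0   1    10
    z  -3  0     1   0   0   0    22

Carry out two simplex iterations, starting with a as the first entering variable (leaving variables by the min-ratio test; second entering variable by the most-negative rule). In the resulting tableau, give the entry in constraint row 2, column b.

Ratio test on column a — row 1: (11/2)/1 = 11/2; row 2: entry -1 ≤ 0; row 3: 4/1 = 4; row 4: entry 0 ≤ 0. Minimum is 4 at row 3 (u3 leaves); pivot element 1.
Divide row 3 by 1; eliminate column a from the other rows.
Second iteration: most negative z-row entry is -1/2 in column u1, so u1 enters.
Ratio test on column u1 — row 1: (3/2)/(3/4) = 2; row 2: entry -5/4 ≤ 0; row 3: entry -1/2 ≤ 0; row 4: entry -1/2 ≤ 0. Minimum is 2 at row 1 (b leaves); pivot element 3/4.
Divide row 1 by 3/4; eliminate column u1 from the other rows.
After both pivots, the entry at constraint row 2, column b is 5/3.

5/3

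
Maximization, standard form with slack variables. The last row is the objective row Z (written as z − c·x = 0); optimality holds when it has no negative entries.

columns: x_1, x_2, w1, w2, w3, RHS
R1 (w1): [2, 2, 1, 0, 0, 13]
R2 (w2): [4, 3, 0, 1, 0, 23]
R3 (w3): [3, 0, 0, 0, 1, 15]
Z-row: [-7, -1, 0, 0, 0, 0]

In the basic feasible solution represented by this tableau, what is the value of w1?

w1 is basic (row 1); its value is the RHS of that row, 13.

13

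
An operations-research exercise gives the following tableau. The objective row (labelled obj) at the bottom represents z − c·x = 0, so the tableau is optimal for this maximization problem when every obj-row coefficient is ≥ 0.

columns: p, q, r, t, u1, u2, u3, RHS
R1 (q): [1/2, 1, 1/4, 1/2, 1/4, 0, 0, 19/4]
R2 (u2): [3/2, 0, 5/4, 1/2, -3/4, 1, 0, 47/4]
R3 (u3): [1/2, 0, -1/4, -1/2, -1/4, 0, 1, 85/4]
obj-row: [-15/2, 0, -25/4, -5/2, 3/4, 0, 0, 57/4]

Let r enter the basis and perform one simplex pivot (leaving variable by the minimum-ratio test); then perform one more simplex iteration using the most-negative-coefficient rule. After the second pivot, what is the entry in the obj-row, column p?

3/2

Ratio test on column r — row 1: (19/4)/(1/4) = 19; row 2: (47/4)/(5/4) = 47/5; row 3: entry -1/4 ≤ 0. Minimum is 47/5 at row 2 (u2 leaves); pivot element 5/4.
Divide row 2 by 5/4; eliminate column r from the other rows.
Second iteration: most negative obj-row entry is -3 in column u1, so u1 enters.
Ratio test on column u1 — row 1: (12/5)/(2/5) = 6; row 2: entry -3/5 ≤ 0; row 3: entry -2/5 ≤ 0. Minimum is 6 at row 1 (q leaves); pivot element 2/5.
Divide row 1 by 2/5; eliminate column u1 from the other rows.
After both pivots, the entry at the obj-row, column p is 3/2.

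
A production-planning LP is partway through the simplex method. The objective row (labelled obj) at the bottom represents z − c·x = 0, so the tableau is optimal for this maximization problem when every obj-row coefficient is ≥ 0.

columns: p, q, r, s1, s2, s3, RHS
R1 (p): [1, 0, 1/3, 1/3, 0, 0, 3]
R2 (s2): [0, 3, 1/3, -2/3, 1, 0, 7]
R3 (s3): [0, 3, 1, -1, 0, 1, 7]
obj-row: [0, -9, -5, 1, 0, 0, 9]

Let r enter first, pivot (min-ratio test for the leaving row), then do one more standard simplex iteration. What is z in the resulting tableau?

48

Ratio test on column r — row 1: 3/(1/3) = 9; row 2: 7/(1/3) = 21; row 3: 7/1 = 7. Minimum is 7 at row 3 (s3 leaves); pivot element 1.
Pivot on row 3; the obj-row RHS becomes 9 − (-5)·7 = 44.
Next entering variable (most negative obj-row entry -4): s1.
Ratio test on column s1 — row 1: (2/3)/(2/3) = 1; row 2: entry -1/3 ≤ 0; row 3: entry -1 ≤ 0. Minimum is 1 at row 1 (p leaves); pivot element 2/3.
After the second pivot the obj-row RHS is 44 − (-4)·1 = 48.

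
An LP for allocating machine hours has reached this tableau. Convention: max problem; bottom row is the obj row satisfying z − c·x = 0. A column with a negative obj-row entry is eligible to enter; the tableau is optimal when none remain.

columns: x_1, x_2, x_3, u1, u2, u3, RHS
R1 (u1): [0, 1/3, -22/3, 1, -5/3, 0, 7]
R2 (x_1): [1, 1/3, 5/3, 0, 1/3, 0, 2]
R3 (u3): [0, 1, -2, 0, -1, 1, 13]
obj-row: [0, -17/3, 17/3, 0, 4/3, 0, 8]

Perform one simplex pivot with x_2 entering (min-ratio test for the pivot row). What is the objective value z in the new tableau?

42

Ratio test on column x_2 — row 1: 7/(1/3) = 21; row 2: 2/(1/3) = 6; row 3: 13/1 = 13. Minimum is 6 at row 2 (x_1 leaves); pivot element 1/3.
Pivot on row 2; the obj-row RHS becomes 8 − (-17/3)·6 = 42.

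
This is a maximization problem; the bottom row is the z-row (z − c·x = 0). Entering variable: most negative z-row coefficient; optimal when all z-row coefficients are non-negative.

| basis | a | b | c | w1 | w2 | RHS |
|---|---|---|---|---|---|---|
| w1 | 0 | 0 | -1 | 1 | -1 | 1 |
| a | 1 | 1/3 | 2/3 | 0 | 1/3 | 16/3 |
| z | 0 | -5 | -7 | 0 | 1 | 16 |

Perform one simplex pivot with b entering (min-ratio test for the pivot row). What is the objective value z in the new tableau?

Ratio test on column b — row 1: entry 0 ≤ 0; row 2: (16/3)/(1/3) = 16. Minimum is 16 at row 2 (a leaves); pivot element 1/3.
Pivot on row 2; the z-row RHS becomes 16 − (-5)·16 = 96.

96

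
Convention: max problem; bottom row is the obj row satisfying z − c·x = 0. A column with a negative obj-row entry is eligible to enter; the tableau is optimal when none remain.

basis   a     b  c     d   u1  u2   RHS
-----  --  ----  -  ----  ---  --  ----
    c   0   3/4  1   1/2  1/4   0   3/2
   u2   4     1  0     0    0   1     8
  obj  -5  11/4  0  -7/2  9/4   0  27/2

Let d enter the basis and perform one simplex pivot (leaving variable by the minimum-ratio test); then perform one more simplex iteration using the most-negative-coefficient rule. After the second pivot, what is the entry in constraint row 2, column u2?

1/4

Ratio test on column d — row 1: (3/2)/(1/2) = 3; row 2: entry 0 ≤ 0. Minimum is 3 at row 1 (c leaves); pivot element 1/2.
Divide row 1 by 1/2; eliminate column d from the other rows.
Second iteration: most negative obj-row entry is -5 in column a, so a enters.
Ratio test on column a — row 1: entry 0 ≤ 0; row 2: 8/4 = 2. Minimum is 2 at row 2 (u2 leaves); pivot element 4.
Divide row 2 by 4; eliminate column a from the other rows.
After both pivots, the entry at constraint row 2, column u2 is 1/4.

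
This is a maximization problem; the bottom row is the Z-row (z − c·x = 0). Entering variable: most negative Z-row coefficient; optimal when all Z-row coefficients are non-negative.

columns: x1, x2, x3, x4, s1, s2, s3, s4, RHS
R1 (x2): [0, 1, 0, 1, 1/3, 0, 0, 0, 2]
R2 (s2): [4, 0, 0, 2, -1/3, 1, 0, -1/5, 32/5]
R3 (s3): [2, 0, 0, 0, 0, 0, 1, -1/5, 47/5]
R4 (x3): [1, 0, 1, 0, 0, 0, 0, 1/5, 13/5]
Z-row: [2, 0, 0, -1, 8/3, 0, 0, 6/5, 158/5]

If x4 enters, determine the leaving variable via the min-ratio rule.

x2

Column x4 entries and ratios — x2: 2/1 = 2; s2: (32/5)/2 = 16/5; s3: 0 ≤ 0, skip; x3: 0 ≤ 0, skip.
Smallest ratio is 2 in the row of x2, so x2 leaves.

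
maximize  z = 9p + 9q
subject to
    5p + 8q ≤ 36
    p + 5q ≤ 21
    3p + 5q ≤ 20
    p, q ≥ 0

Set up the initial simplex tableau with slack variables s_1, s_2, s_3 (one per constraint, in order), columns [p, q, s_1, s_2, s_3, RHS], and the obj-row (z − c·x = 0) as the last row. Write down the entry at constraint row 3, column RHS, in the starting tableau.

The RHS of constraint 3 is b_3 = 20.

20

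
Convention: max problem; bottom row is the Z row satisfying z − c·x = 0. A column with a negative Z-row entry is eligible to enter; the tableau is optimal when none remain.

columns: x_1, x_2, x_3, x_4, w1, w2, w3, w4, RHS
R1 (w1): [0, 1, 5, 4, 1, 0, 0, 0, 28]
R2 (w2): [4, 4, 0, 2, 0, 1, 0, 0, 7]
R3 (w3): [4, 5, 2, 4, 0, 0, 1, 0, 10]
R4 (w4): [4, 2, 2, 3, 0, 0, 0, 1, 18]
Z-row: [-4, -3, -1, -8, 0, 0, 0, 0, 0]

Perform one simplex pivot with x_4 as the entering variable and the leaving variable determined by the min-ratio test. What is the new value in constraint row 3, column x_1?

Ratio test on column x_4 — row 1: 28/4 = 7; row 2: 7/2 = 7/2; row 3: 10/4 = 5/2; row 4: 18/3 = 6. Minimum is 5/2 at row 3 (w3 leaves); pivot element 4.
Divide row 3 by 4; eliminate column x_4 from the other rows.
In the new row 3, the x_1 entry is the old entry divided by the pivot: 4/4 = 1.

1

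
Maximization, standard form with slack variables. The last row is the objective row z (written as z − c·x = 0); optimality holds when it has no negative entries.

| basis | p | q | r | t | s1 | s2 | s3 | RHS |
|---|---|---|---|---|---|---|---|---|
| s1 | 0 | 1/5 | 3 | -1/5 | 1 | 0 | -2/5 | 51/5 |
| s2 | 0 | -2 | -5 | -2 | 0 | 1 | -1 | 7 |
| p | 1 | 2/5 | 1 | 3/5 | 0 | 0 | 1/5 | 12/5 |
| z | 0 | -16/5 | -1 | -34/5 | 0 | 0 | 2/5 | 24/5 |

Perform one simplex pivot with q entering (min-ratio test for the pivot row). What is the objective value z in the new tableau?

24

Ratio test on column q — row 1: (51/5)/(1/5) = 51; row 2: entry -2 ≤ 0; row 3: (12/5)/(2/5) = 6. Minimum is 6 at row 3 (p leaves); pivot element 2/5.
Pivot on row 3; the z-row RHS becomes 24/5 − (-16/5)·6 = 24.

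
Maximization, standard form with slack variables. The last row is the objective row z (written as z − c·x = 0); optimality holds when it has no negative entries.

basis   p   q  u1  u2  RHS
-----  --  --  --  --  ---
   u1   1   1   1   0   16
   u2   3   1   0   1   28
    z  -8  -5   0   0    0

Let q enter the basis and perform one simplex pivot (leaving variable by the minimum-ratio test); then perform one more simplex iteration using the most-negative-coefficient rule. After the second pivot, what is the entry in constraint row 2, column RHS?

Ratio test on column q — row 1: 16/1 = 16; row 2: 28/1 = 28. Minimum is 16 at row 1 (u1 leaves); pivot element 1.
Divide row 1 by 1; eliminate column q from the other rows.
Second iteration: most negative z-row entry is -3 in column p, so p enters.
Ratio test on column p — row 1: 16/1 = 16; row 2: 12/2 = 6. Minimum is 6 at row 2 (u2 leaves); pivot element 2.
Divide row 2 by 2; eliminate column p from the other rows.
After both pivots, the entry at constraint row 2, column RHS is 6.

6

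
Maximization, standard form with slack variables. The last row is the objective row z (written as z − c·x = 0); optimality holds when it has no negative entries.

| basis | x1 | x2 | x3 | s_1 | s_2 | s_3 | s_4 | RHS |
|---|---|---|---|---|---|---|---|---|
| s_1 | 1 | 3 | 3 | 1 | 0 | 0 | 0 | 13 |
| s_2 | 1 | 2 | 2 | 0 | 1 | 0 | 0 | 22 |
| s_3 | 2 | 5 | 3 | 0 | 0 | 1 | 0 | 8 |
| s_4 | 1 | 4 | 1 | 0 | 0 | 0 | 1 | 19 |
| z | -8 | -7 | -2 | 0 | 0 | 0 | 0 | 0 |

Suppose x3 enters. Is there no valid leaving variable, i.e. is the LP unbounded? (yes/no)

Column x3 has positive entries in row(s) 1, 2, 3, 4, so the ratio test bounds it — not unbounded.

no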